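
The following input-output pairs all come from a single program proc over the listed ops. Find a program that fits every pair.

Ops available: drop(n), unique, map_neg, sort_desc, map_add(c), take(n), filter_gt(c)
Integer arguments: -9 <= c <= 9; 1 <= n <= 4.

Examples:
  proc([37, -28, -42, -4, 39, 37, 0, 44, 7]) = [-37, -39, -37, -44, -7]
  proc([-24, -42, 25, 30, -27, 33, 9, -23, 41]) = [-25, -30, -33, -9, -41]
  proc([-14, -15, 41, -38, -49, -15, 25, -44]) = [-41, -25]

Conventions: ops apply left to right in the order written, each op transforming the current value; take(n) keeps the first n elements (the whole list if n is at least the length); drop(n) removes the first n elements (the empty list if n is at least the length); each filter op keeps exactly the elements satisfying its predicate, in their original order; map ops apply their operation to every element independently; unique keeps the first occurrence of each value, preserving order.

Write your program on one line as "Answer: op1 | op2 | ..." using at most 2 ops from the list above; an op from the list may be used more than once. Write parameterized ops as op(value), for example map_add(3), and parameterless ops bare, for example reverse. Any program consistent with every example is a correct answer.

filter_gt(4) | map_neg

Check, running the answer program on each example:
  [37, -28, -42, -4, 39, 37, 0, 44, 7] -> [37, 39, 37, 44, 7] -> [-37, -39, -37, -44, -7]
  [-24, -42, 25, 30, -27, 33, 9, -23, 41] -> [25, 30, 33, 9, 41] -> [-25, -30, -33, -9, -41]
  [-14, -15, 41, -38, -49, -15, 25, -44] -> [41, 25] -> [-41, -25]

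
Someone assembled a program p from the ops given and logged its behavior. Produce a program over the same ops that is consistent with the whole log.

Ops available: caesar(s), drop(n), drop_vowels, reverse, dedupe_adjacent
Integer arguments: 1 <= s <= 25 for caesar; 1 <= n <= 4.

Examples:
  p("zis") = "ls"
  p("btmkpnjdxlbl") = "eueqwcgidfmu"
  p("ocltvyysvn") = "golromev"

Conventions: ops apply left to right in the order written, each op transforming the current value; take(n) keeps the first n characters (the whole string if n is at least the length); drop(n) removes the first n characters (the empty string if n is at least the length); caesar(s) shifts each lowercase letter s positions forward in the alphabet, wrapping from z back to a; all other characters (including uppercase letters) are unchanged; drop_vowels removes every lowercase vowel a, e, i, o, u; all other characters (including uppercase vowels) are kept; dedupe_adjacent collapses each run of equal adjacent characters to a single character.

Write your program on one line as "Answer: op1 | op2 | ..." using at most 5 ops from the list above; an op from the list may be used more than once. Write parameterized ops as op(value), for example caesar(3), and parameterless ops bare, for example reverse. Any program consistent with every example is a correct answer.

reverse | drop_vowels | caesar(19) | dedupe_adjacent

Check, running the answer program on each example:
  "zis" -> "siz" -> "sz" -> "ls" -> "ls"
  "btmkpnjdxlbl" -> "lblxdjnpkmtb" -> "lblxdjnpkmtb" -> "eueqwcgidfmu" -> "eueqwcgidfmu"
  "ocltvyysvn" -> "nvsyyvtlco" -> "nvsyyvtlc" -> "golrromev" -> "golromev"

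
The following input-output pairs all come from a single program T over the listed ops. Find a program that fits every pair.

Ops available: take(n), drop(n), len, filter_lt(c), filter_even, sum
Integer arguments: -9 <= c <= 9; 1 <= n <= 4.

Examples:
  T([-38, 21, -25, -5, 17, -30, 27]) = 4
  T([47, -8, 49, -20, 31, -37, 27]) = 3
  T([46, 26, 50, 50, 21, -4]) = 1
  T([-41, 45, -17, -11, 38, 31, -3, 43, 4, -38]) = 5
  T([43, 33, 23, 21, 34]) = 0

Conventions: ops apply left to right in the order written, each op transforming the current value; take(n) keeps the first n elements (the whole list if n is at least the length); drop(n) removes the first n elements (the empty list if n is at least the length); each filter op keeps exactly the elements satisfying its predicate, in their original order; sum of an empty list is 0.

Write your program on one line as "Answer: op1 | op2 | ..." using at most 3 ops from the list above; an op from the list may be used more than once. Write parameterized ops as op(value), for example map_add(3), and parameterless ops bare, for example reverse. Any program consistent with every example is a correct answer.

filter_lt(-2) | len

Check, running the answer program on each example:
  [-38, 21, -25, -5, 17, -30, 27] -> [-38, -25, -5, -30] -> 4
  [47, -8, 49, -20, 31, -37, 27] -> [-8, -20, -37] -> 3
  [46, 26, 50, 50, 21, -4] -> [-4] -> 1
  [-41, 45, -17, -11, 38, 31, -3, 43, 4, -38] -> [-41, -17, -11, -3, -38] -> 5
  [43, 33, 23, 21, 34] -> [] -> 0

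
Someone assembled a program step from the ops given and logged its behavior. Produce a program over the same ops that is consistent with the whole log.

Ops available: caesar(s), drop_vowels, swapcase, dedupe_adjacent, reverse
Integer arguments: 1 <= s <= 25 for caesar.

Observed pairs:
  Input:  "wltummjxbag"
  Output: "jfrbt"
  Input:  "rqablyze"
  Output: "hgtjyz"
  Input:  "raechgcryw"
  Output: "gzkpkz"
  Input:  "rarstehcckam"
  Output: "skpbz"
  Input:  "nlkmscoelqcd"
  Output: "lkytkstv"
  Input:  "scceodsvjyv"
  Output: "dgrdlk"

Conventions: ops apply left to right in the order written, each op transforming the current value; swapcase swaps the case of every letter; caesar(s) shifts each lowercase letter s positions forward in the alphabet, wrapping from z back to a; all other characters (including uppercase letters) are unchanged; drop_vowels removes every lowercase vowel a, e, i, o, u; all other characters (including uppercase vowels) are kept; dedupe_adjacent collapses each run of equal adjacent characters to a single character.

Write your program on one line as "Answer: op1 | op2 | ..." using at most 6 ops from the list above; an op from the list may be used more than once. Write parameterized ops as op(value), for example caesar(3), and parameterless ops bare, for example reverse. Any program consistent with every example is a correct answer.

dedupe_adjacent | drop_vowels | dedupe_adjacent | reverse | caesar(8) | drop_vowels

Check, running the answer program on each example:
  "wltummjxbag" -> "wltumjxbag" -> "wltmjxbg" -> "wltmjxbg" -> "gbxjmtlw" -> "ojfrubte" -> "jfrbt"
  "rqablyze" -> "rqablyze" -> "rqblyz" -> "rqblyz" -> "zylbqr" -> "hgtjyz" -> "hgtjyz"
  "raechgcryw" -> "raechgcryw" -> "rchgcryw" -> "rchgcryw" -> "wyrcghcr" -> "egzkopkz" -> "gzkpkz"
  "rarstehcckam" -> "rarstehckam" -> "rrsthckm" -> "rsthckm" -> "mkchtsr" -> "uskpbaz" -> "skpbz"
  "nlkmscoelqcd" -> "nlkmscoelqcd" -> "nlkmsclqcd" -> "nlkmsclqcd" -> "dcqlcsmkln" -> "lkytkaustv" -> "lkytkstv"
  "scceodsvjyv" -> "sceodsvjyv" -> "scdsvjyv" -> "scdsvjyv" -> "vyjvsdcs" -> "dgrdalka" -> "dgrdlk"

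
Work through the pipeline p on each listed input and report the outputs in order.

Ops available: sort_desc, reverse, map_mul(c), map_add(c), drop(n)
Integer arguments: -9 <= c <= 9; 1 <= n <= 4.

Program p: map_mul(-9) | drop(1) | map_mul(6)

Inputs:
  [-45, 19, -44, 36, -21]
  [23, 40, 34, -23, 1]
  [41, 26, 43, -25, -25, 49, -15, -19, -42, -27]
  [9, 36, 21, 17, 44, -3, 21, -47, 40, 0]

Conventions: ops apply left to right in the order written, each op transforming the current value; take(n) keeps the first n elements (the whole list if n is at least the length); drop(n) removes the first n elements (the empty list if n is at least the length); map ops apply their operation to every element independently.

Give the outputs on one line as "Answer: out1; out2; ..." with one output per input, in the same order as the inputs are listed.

[-1026, 2376, -1944, 1134]; [-2160, -1836, 1242, -54]; [-1404, -2322, 1350, 1350, -2646, 810, 1026, 2268, 1458]; [-1944, -1134, -918, -2376, 162, -1134, 2538, -2160, 0]

Execution, op by op:
  [-45, 19, -44, 36, -21] -> [405, -171, 396, -324, 189] -> [-171, 396, -324, 189] -> [-1026, 2376, -1944, 1134]
  [23, 40, 34, -23, 1] -> [-207, -360, -306, 207, -9] -> [-360, -306, 207, -9] -> [-2160, -1836, 1242, -54]
  [41, 26, 43, -25, -25, 49, -15, -19, -42, -27] -> [-369, -234, -387, 225, 225, -441, 135, 171, 378, 243] -> [-234, -387, 225, 225, -441, 135, 171, 378, 243] -> [-1404, -2322, 1350, 1350, -2646, 810, 1026, 2268, 1458]
  [9, 36, 21, 17, 44, -3, 21, -47, 40, 0] -> [-81, -324, -189, -153, -396, 27, -189, 423, -360, 0] -> [-324, -189, -153, -396, 27, -189, 423, -360, 0] -> [-1944, -1134, -918, -2376, 162, -1134, 2538, -2160, 0]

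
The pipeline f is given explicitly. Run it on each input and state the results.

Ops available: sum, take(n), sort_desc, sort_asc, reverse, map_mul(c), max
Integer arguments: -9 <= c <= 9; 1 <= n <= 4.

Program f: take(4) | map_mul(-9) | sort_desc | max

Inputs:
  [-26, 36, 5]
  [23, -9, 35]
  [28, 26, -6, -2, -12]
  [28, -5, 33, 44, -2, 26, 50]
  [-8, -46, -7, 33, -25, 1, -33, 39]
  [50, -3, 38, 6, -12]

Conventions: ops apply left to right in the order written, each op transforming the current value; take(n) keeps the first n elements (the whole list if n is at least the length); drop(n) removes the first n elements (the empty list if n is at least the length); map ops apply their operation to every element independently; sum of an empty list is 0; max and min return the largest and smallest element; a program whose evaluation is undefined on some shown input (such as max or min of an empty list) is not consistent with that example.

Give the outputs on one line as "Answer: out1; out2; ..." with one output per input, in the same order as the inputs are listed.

Execution, op by op:
  [-26, 36, 5] -> [-26, 36, 5] -> [234, -324, -45] -> [234, -45, -324] -> 234
  [23, -9, 35] -> [23, -9, 35] -> [-207, 81, -315] -> [81, -207, -315] -> 81
  [28, 26, -6, -2, -12] -> [28, 26, -6, -2] -> [-252, -234, 54, 18] -> [54, 18, -234, -252] -> 54
  [28, -5, 33, 44, -2, 26, 50] -> [28, -5, 33, 44] -> [-252, 45, -297, -396] -> [45, -252, -297, -396] -> 45
  [-8, -46, -7, 33, -25, 1, -33, 39] -> [-8, -46, -7, 33] -> [72, 414, 63, -297] -> [414, 72, 63, -297] -> 414
  [50, -3, 38, 6, -12] -> [50, -3, 38, 6] -> [-450, 27, -342, -54] -> [27, -54, -342, -450] -> 27

234; 81; 54; 45; 414; 27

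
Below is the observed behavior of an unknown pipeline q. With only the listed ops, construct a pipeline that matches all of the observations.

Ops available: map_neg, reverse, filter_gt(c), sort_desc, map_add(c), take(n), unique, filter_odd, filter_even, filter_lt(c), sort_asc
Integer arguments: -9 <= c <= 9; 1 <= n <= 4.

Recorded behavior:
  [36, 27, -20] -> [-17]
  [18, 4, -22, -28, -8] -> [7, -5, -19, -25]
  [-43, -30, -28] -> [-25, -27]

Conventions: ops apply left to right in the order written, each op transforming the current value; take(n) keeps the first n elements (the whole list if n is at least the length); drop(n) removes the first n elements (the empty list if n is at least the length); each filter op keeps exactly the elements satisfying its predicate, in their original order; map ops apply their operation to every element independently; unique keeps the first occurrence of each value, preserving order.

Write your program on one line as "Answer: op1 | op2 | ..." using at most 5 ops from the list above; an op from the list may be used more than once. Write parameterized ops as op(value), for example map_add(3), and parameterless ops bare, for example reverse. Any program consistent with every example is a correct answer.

filter_lt(9) | sort_desc | filter_even | map_add(3)

Check, running the answer program on each example:
  [36, 27, -20] -> [-20] -> [-20] -> [-20] -> [-17]
  [18, 4, -22, -28, -8] -> [4, -22, -28, -8] -> [4, -8, -22, -28] -> [4, -8, -22, -28] -> [7, -5, -19, -25]
  [-43, -30, -28] -> [-43, -30, -28] -> [-28, -30, -43] -> [-28, -30] -> [-25, -27]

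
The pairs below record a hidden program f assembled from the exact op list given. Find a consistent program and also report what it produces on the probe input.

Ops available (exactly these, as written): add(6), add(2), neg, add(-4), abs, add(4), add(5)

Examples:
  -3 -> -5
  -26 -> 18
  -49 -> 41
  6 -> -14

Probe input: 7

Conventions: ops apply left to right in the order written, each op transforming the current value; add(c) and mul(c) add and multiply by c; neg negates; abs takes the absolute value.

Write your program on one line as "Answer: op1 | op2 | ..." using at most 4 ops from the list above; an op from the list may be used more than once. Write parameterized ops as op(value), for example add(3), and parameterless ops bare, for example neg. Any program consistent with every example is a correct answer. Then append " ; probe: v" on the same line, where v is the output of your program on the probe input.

add(4) | neg | add(-4) ; probe: -15

Check, running the answer program on each example:
  -3 -> 1 -> -1 -> -5
  -26 -> -22 -> 22 -> 18
  -49 -> -45 -> 45 -> 41
  6 -> 10 -> -10 -> -14
  probe: 7 -> 11 -> -11 -> -15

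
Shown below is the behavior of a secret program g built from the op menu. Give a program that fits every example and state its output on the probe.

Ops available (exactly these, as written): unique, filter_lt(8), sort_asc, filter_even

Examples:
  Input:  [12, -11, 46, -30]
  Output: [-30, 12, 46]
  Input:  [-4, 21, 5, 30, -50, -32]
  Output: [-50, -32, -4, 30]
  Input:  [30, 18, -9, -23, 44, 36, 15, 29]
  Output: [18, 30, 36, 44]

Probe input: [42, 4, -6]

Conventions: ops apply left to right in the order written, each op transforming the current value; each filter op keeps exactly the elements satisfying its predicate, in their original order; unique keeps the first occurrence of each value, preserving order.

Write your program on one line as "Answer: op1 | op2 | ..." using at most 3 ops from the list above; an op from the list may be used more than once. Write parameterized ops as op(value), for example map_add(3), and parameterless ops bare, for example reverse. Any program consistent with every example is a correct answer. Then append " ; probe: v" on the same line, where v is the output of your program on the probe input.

filter_even | sort_asc ; probe: [-6, 4, 42]

Check, running the answer program on each example:
  [12, -11, 46, -30] -> [12, 46, -30] -> [-30, 12, 46]
  [-4, 21, 5, 30, -50, -32] -> [-4, 30, -50, -32] -> [-50, -32, -4, 30]
  [30, 18, -9, -23, 44, 36, 15, 29] -> [30, 18, 44, 36] -> [18, 30, 36, 44]
  probe: [42, 4, -6] -> [42, 4, -6] -> [-6, 4, 42]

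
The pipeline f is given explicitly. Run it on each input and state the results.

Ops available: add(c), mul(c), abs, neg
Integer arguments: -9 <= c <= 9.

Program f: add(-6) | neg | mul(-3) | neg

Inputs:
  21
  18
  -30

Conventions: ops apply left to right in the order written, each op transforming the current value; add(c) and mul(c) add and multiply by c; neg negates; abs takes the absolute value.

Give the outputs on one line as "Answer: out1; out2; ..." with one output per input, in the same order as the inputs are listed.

Execution, op by op:
  21 -> 15 -> -15 -> 45 -> -45
  18 -> 12 -> -12 -> 36 -> -36
  -30 -> -36 -> 36 -> -108 -> 108

-45; -36; 108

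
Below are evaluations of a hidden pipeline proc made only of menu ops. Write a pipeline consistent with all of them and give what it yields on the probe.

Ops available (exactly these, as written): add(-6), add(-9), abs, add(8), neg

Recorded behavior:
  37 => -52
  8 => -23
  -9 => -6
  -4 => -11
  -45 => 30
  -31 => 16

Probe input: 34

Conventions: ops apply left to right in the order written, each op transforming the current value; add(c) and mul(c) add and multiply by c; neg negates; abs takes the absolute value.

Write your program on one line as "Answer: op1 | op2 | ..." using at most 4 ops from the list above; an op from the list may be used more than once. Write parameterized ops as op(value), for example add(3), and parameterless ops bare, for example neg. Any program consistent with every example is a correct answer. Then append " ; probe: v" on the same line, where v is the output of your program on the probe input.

neg | add(-9) | add(-6) ; probe: -49

Check, running the answer program on each example:
  37 -> -37 -> -46 -> -52
  8 -> -8 -> -17 -> -23
  -9 -> 9 -> 0 -> -6
  -4 -> 4 -> -5 -> -11
  -45 -> 45 -> 36 -> 30
  -31 -> 31 -> 22 -> 16
  probe: 34 -> -34 -> -43 -> -49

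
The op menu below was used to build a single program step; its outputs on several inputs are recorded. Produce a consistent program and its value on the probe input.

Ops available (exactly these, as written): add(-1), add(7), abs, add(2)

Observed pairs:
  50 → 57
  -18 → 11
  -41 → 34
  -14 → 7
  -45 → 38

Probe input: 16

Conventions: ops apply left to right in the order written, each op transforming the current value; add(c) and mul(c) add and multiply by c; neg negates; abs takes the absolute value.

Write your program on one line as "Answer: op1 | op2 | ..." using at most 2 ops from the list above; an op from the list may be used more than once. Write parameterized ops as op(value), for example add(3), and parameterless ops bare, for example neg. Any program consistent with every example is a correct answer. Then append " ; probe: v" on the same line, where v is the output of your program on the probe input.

add(7) | abs ; probe: 23

Check, running the answer program on each example:
  50 -> 57 -> 57
  -18 -> -11 -> 11
  -41 -> -34 -> 34
  -14 -> -7 -> 7
  -45 -> -38 -> 38
  probe: 16 -> 23 -> 23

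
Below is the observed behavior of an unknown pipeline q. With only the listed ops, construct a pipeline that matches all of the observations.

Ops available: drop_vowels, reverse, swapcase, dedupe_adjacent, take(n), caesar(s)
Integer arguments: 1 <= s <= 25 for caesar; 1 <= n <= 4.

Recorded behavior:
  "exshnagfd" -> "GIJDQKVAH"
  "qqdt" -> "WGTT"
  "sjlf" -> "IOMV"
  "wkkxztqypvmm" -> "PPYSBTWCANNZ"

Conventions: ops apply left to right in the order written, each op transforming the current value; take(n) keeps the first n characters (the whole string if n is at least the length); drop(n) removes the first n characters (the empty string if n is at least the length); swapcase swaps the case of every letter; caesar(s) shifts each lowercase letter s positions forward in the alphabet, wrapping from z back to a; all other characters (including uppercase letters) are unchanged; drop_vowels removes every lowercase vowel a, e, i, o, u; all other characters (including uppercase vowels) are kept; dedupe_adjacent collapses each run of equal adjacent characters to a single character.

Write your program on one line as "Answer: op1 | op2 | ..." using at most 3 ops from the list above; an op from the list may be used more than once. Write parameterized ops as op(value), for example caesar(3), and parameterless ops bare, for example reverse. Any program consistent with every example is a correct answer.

caesar(3) | swapcase | reverse

Check, running the answer program on each example:
  "exshnagfd" -> "havkqdjig" -> "HAVKQDJIG" -> "GIJDQKVAH"
  "qqdt" -> "ttgw" -> "TTGW" -> "WGTT"
  "sjlf" -> "vmoi" -> "VMOI" -> "IOMV"
  "wkkxztqypvmm" -> "znnacwtbsypp" -> "ZNNACWTBSYPP" -> "PPYSBTWCANNZ"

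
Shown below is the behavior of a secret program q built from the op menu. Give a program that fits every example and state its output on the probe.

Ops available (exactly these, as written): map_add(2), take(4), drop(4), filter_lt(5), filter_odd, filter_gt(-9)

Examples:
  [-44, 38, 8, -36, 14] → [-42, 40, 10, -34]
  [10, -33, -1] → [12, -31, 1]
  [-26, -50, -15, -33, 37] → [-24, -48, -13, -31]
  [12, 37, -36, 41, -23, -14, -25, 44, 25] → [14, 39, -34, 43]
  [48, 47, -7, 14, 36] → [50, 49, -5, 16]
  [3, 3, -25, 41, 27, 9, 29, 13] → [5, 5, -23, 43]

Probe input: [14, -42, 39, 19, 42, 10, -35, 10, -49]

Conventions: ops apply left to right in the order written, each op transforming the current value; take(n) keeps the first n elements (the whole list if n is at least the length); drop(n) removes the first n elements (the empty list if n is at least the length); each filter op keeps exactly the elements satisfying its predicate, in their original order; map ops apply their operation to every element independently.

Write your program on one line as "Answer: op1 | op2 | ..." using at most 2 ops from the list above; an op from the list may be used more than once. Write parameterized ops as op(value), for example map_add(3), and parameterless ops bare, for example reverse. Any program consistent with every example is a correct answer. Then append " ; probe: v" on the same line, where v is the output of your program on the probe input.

map_add(2) | take(4) ; probe: [16, -40, 41, 21]

Check, running the answer program on each example:
  [-44, 38, 8, -36, 14] -> [-42, 40, 10, -34, 16] -> [-42, 40, 10, -34]
  [10, -33, -1] -> [12, -31, 1] -> [12, -31, 1]
  [-26, -50, -15, -33, 37] -> [-24, -48, -13, -31, 39] -> [-24, -48, -13, -31]
  [12, 37, -36, 41, -23, -14, -25, 44, 25] -> [14, 39, -34, 43, -21, -12, -23, 46, 27] -> [14, 39, -34, 43]
  [48, 47, -7, 14, 36] -> [50, 49, -5, 16, 38] -> [50, 49, -5, 16]
  [3, 3, -25, 41, 27, 9, 29, 13] -> [5, 5, -23, 43, 29, 11, 31, 15] -> [5, 5, -23, 43]
  probe: [14, -42, 39, 19, 42, 10, -35, 10, -49] -> [16, -40, 41, 21, 44, 12, -33, 12, -47] -> [16, -40, 41, 21]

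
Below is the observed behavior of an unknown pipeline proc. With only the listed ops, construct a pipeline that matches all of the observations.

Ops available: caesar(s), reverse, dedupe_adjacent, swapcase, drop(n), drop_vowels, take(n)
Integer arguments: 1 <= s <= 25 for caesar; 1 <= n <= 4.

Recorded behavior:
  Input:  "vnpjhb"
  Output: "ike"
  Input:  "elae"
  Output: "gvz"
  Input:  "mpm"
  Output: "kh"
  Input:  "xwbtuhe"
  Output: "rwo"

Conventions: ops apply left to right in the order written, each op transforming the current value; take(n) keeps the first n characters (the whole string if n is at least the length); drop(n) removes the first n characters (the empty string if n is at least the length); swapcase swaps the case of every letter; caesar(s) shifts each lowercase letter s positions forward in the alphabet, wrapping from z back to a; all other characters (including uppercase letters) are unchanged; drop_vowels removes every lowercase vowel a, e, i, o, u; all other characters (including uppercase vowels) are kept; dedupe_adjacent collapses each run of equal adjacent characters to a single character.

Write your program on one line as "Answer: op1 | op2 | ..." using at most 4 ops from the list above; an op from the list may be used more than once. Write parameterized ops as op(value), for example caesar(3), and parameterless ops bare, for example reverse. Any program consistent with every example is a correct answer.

take(4) | caesar(21) | drop(1)

Check, running the answer program on each example:
  "vnpjhb" -> "vnpj" -> "qike" -> "ike"
  "elae" -> "elae" -> "zgvz" -> "gvz"
  "mpm" -> "mpm" -> "hkh" -> "kh"
  "xwbtuhe" -> "xwbt" -> "srwo" -> "rwo"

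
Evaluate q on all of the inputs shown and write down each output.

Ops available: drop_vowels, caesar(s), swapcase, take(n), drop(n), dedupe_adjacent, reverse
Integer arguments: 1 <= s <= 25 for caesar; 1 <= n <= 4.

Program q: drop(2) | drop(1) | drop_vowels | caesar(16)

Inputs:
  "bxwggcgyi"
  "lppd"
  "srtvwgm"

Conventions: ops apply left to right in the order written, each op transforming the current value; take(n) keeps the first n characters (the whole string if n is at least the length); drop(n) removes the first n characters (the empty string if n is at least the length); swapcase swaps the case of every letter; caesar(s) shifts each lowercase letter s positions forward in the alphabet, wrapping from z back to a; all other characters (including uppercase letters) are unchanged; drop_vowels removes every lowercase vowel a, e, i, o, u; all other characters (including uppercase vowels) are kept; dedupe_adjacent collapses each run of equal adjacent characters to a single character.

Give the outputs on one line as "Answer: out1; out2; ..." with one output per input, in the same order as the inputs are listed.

Execution, op by op:
  "bxwggcgyi" -> "wggcgyi" -> "ggcgyi" -> "ggcgy" -> "wwswo"
  "lppd" -> "pd" -> "d" -> "d" -> "t"
  "srtvwgm" -> "tvwgm" -> "vwgm" -> "vwgm" -> "lmwc"

"wwswo"; "t"; "lmwc"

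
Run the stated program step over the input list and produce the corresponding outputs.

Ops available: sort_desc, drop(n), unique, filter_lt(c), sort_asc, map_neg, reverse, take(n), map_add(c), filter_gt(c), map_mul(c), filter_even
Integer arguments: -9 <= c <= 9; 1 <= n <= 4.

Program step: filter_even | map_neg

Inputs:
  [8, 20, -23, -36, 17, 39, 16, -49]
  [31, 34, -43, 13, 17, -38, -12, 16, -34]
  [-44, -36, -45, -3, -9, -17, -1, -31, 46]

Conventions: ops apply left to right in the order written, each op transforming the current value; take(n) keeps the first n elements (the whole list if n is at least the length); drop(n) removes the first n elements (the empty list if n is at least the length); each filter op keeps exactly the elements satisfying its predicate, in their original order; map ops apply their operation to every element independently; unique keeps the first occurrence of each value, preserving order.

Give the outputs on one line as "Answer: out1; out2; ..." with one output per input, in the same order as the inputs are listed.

[-8, -20, 36, -16]; [-34, 38, 12, -16, 34]; [44, 36, -46]

Execution, op by op:
  [8, 20, -23, -36, 17, 39, 16, -49] -> [8, 20, -36, 16] -> [-8, -20, 36, -16]
  [31, 34, -43, 13, 17, -38, -12, 16, -34] -> [34, -38, -12, 16, -34] -> [-34, 38, 12, -16, 34]
  [-44, -36, -45, -3, -9, -17, -1, -31, 46] -> [-44, -36, 46] -> [44, 36, -46]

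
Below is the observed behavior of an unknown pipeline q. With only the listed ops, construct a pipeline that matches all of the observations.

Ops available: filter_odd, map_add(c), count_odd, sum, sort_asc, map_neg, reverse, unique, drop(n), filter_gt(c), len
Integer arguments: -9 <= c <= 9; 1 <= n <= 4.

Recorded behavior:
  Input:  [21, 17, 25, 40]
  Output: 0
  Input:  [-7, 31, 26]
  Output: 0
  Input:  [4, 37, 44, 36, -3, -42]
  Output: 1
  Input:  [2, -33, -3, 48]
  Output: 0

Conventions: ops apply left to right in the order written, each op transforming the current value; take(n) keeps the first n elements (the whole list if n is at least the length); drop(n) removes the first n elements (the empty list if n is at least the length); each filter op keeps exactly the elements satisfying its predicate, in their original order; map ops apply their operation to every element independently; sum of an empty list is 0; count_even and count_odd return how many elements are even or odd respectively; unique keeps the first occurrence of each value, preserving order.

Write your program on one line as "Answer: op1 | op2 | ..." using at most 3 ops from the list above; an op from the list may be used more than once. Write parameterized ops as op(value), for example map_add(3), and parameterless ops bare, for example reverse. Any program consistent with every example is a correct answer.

drop(3) | count_odd

Check, running the answer program on each example:
  [21, 17, 25, 40] -> [40] -> 0
  [-7, 31, 26] -> [] -> 0
  [4, 37, 44, 36, -3, -42] -> [36, -3, -42] -> 1
  [2, -33, -3, 48] -> [48] -> 0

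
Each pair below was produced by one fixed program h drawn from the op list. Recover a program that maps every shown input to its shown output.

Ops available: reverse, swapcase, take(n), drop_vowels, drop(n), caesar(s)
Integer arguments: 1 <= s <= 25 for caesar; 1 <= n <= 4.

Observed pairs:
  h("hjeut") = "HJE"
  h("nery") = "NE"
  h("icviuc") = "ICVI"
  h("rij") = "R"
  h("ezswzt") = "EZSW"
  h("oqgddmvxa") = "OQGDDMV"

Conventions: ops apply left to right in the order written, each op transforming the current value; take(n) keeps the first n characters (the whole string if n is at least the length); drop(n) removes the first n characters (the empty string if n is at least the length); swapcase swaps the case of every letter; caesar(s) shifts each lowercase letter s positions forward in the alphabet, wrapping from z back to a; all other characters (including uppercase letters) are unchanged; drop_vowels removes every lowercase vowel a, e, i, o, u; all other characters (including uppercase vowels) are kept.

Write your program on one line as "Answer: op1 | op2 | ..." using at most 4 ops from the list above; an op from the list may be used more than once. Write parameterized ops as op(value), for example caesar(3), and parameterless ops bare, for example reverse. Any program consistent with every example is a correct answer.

swapcase | reverse | drop(2) | reverse

Check, running the answer program on each example:
  "hjeut" -> "HJEUT" -> "TUEJH" -> "EJH" -> "HJE"
  "nery" -> "NERY" -> "YREN" -> "EN" -> "NE"
  "icviuc" -> "ICVIUC" -> "CUIVCI" -> "IVCI" -> "ICVI"
  "rij" -> "RIJ" -> "JIR" -> "R" -> "R"
  "ezswzt" -> "EZSWZT" -> "TZWSZE" -> "WSZE" -> "EZSW"
  "oqgddmvxa" -> "OQGDDMVXA" -> "AXVMDDGQO" -> "VMDDGQO" -> "OQGDDMV"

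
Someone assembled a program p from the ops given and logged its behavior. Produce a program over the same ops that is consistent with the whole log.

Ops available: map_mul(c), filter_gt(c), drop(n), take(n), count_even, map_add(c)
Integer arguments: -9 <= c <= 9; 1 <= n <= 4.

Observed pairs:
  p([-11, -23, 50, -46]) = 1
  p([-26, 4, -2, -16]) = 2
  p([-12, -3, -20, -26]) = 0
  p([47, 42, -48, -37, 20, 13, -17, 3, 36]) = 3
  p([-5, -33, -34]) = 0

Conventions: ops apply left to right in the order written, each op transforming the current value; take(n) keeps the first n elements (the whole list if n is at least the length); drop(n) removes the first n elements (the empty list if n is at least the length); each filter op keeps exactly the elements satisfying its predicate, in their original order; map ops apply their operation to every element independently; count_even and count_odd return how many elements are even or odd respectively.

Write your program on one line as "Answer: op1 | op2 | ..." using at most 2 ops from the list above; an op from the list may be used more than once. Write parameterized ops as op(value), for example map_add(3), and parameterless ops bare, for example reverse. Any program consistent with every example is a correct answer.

filter_gt(-4) | count_even

Check, running the answer program on each example:
  [-11, -23, 50, -46] -> [50] -> 1
  [-26, 4, -2, -16] -> [4, -2] -> 2
  [-12, -3, -20, -26] -> [-3] -> 0
  [47, 42, -48, -37, 20, 13, -17, 3, 36] -> [47, 42, 20, 13, 3, 36] -> 3
  [-5, -33, -34] -> [] -> 0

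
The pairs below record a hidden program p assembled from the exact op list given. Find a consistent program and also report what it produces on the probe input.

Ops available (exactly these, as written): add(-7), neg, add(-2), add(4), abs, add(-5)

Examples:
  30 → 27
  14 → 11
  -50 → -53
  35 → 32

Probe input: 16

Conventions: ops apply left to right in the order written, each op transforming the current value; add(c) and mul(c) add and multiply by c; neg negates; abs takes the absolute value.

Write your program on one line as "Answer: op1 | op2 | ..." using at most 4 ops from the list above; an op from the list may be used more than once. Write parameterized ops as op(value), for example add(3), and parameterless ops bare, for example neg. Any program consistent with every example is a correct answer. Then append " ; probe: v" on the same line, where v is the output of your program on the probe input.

add(-2) | add(-5) | add(4) ; probe: 13

Check, running the answer program on each example:
  30 -> 28 -> 23 -> 27
  14 -> 12 -> 7 -> 11
  -50 -> -52 -> -57 -> -53
  35 -> 33 -> 28 -> 32
  probe: 16 -> 14 -> 9 -> 13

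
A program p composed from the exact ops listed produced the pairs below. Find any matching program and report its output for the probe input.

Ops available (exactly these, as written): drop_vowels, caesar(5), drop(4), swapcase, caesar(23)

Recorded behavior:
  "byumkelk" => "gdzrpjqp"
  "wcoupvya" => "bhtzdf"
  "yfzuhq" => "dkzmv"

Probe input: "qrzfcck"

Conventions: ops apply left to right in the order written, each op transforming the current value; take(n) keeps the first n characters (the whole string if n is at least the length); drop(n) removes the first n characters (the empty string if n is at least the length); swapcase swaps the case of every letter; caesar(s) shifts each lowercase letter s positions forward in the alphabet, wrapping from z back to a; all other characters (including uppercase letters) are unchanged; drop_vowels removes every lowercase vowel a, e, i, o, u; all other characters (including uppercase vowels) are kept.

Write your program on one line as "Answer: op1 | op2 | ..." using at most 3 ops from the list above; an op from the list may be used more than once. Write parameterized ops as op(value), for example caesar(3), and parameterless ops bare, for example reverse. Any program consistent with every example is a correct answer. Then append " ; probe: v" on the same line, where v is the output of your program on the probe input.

caesar(5) | drop_vowels ; probe: "vwkhhp"

Check, running the answer program on each example:
  "byumkelk" -> "gdzrpjqp" -> "gdzrpjqp"
  "wcoupvya" -> "bhtzuadf" -> "bhtzdf"
  "yfzuhq" -> "dkezmv" -> "dkzmv"
  probe: "qrzfcck" -> "vwekhhp" -> "vwkhhp"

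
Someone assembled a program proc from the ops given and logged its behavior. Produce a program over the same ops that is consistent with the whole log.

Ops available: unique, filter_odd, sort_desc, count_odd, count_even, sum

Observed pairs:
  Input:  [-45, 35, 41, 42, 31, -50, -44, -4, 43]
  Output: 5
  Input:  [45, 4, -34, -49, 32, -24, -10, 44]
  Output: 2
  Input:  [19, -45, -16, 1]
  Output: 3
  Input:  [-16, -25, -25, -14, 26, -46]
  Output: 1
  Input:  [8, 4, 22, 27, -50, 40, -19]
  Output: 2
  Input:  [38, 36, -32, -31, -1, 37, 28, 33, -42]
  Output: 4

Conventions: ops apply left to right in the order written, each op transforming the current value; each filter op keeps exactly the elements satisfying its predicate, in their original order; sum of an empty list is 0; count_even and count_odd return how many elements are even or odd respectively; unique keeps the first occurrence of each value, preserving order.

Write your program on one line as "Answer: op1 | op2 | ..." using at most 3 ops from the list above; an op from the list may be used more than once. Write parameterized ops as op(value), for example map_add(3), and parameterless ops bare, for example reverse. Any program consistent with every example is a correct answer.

unique | count_odd

Check, running the answer program on each example:
  [-45, 35, 41, 42, 31, -50, -44, -4, 43] -> [-45, 35, 41, 42, 31, -50, -44, -4, 43] -> 5
  [45, 4, -34, -49, 32, -24, -10, 44] -> [45, 4, -34, -49, 32, -24, -10, 44] -> 2
  [19, -45, -16, 1] -> [19, -45, -16, 1] -> 3
  [-16, -25, -25, -14, 26, -46] -> [-16, -25, -14, 26, -46] -> 1
  [8, 4, 22, 27, -50, 40, -19] -> [8, 4, 22, 27, -50, 40, -19] -> 2
  [38, 36, -32, -31, -1, 37, 28, 33, -42] -> [38, 36, -32, -31, -1, 37, 28, 33, -42] -> 4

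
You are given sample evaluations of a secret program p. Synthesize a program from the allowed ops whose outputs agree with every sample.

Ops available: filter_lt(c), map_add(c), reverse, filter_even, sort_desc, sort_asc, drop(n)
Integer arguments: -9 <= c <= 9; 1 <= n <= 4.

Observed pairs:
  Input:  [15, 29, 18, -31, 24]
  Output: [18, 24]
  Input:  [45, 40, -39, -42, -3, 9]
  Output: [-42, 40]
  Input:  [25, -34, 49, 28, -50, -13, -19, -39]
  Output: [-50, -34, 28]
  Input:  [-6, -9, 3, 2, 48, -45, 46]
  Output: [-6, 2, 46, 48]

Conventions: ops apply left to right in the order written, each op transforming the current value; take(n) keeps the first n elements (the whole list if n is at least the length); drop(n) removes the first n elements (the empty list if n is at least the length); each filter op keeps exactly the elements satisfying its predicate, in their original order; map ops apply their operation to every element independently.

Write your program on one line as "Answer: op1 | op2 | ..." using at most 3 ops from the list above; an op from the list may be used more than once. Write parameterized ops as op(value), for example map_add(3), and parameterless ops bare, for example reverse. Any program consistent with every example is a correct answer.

filter_even | reverse | sort_asc

Check, running the answer program on each example:
  [15, 29, 18, -31, 24] -> [18, 24] -> [24, 18] -> [18, 24]
  [45, 40, -39, -42, -3, 9] -> [40, -42] -> [-42, 40] -> [-42, 40]
  [25, -34, 49, 28, -50, -13, -19, -39] -> [-34, 28, -50] -> [-50, 28, -34] -> [-50, -34, 28]
  [-6, -9, 3, 2, 48, -45, 46] -> [-6, 2, 48, 46] -> [46, 48, 2, -6] -> [-6, 2, 46, 48]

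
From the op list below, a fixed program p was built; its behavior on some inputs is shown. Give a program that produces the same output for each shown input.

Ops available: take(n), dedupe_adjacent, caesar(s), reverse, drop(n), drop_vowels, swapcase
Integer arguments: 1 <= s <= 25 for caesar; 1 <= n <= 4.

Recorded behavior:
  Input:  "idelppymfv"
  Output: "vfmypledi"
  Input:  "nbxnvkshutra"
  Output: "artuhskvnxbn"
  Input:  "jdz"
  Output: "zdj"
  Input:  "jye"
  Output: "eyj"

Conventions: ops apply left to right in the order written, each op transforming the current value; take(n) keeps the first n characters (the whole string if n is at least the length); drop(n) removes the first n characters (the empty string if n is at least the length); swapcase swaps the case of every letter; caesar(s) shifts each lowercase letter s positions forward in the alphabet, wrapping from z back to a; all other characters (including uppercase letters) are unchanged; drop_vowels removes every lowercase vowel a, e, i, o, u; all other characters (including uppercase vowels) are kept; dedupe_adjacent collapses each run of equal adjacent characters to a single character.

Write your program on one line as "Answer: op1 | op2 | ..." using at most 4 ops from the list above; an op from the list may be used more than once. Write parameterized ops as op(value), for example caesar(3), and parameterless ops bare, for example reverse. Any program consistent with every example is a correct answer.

swapcase | reverse | dedupe_adjacent | swapcase

Check, running the answer program on each example:
  "idelppymfv" -> "IDELPPYMFV" -> "VFMYPPLEDI" -> "VFMYPLEDI" -> "vfmypledi"
  "nbxnvkshutra" -> "NBXNVKSHUTRA" -> "ARTUHSKVNXBN" -> "ARTUHSKVNXBN" -> "artuhskvnxbn"
  "jdz" -> "JDZ" -> "ZDJ" -> "ZDJ" -> "zdj"
  "jye" -> "JYE" -> "EYJ" -> "EYJ" -> "eyj"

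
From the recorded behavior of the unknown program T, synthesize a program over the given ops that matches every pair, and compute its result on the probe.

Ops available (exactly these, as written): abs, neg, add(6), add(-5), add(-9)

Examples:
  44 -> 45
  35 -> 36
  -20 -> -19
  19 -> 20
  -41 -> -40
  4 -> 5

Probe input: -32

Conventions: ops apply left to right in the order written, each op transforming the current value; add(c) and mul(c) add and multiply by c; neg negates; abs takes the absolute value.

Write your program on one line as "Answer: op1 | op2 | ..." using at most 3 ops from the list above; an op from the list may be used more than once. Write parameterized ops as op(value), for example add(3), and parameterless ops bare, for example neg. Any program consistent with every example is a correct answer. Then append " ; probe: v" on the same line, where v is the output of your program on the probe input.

add(-5) | add(6) ; probe: -31

Check, running the answer program on each example:
  44 -> 39 -> 45
  35 -> 30 -> 36
  -20 -> -25 -> -19
  19 -> 14 -> 20
  -41 -> -46 -> -40
  4 -> -1 -> 5
  probe: -32 -> -37 -> -31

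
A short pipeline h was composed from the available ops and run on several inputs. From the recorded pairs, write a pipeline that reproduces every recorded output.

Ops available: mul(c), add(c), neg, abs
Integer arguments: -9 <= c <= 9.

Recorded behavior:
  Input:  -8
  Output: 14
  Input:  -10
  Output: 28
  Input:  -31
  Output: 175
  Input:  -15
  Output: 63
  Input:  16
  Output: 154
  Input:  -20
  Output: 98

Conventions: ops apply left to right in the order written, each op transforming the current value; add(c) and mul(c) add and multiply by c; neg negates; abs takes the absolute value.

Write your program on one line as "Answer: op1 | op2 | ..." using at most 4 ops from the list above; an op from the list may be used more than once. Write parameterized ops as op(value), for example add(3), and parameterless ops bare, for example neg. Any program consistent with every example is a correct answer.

add(6) | abs | mul(7)

Check, running the answer program on each example:
  -8 -> -2 -> 2 -> 14
  -10 -> -4 -> 4 -> 28
  -31 -> -25 -> 25 -> 175
  -15 -> -9 -> 9 -> 63
  16 -> 22 -> 22 -> 154
  -20 -> -14 -> 14 -> 98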